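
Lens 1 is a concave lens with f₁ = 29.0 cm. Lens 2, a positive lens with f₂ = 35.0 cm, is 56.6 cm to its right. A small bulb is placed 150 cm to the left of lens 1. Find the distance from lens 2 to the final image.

61.7 cm

Lens 1 is diverging, so f₁ = −29.0 cm.
Lens 1: 1/d_i1 = 1/f₁ − 1/d_o1 = 1/(-29.0) − 1/(150) = -0.04115, so d_i1 = -24.30 cm.
The intermediate image is 24.30 cm to the left of lens 1 (virtual), which is 56.6 − (-24.30) = 80.90 cm to the left of lens 2, so d_o2 = +80.90 cm.
Lens 2: 1/d_i2 = 1/f₂ − 1/d_o2 = 1/(35.0) − 1/(80.90) = 0.01621, so d_i2 = 61.7 cm.
The final image is real, 61.7 cm to the right of lens 2 (overall magnification ≈ -0.12).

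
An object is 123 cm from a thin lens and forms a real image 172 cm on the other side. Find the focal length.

Real image ⇒ d_i = +172 cm.
1/f = 1/d_o + 1/d_i = 1/(123) + 1/(172) = 0.01394, so f = 71.7 cm.
Since f is positive, the thin lens is converging.

f = 71.7 cm (converging)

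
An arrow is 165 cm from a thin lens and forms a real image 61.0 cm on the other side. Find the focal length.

Real image ⇒ d_i = +61.0 cm.
1/f = 1/d_o + 1/d_i = 1/(165) + 1/(61.0) = 0.02245, so f = 44.5 cm.
Since f is positive, the thin lens is converging.

f = 44.5 cm (converging)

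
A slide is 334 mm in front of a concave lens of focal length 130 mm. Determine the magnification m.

For a concave lens, f = -130 mm.
1/d_i = 1/f − 1/d_o = 1/(-130.0) − 1/(334) = -0.01069, so d_i = -93.58 mm.
m = −d_i/d_o = −(-93.58)/(334) = +0.280.
The image is virtual, upright and reduced, on the same side as the object.

m = +0.280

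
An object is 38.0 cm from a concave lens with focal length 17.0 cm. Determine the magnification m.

m = +0.309

For a concave lens, f = -17.0 cm.
1/d_i = 1/f − 1/d_o = 1/(-17.00) − 1/(38.0) = -0.08514, so d_i = -11.75 cm.
m = −d_i/d_o = −(-11.75)/(38.0) = +0.309.
The image is virtual, upright and reduced, on the same side as the object.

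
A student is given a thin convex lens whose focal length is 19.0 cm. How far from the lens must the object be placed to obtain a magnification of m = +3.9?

14.1 cm

m = −d_i/d_o ⇒ d_i = −m·d_o.
1/f = 1/d_o + 1/d_i = 1/d_o − 1/(m·d_o) = (1 − 1/m)/d_o, so d_o = f(1 − 1/m) = (19.00)(1 − 1/(+3.9)) = 14.1 cm.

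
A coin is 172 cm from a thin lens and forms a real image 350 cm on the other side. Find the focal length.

f = 115 cm (converging)

Real image ⇒ d_i = +350 cm.
1/f = 1/d_o + 1/d_i = 1/(172) + 1/(350) = 0.008671, so f = 115 cm.
Since f is positive, the thin lens is converging.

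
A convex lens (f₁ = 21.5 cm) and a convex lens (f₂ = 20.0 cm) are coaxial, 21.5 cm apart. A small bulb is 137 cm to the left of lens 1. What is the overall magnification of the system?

Lens 1: 1/d_i1 = 1/(21.5) − 1/(137) = 0.03921, so d_i1 = 25.50 cm; m₁ = −d_i1/d_o1 = -0.1861.
d_o2 = 21.5 − (25.50) = -4.000 cm (virtual object).
Lens 2: 1/d_i2 = 1/(20.0) − 1/(-4.000) = 0.3000, so d_i2 = 3.333 cm; m₂ = −d_i2/d_o2 = +0.8333.
m = m₁·m₂ = (-0.1861)(+0.8333) = -0.155.

m = -0.155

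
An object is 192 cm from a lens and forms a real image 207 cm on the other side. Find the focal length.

f = 99.6 cm (converging)

Real image ⇒ d_i = +207 cm.
1/f = 1/d_o + 1/d_i = 1/(192) + 1/(207) = 0.01004, so f = 99.6 cm.
Since f is positive, the lens is converging.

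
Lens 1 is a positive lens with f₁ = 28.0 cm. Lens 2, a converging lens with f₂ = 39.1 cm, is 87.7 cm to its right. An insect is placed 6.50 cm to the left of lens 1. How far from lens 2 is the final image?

Lens 1: 1/d_i1 = 1/f₁ − 1/d_o1 = 1/(28.0) − 1/(6.50) = -0.1181, so d_i1 = -8.465 cm.
The intermediate image is 8.465 cm to the left of lens 1 (virtual), which is 87.7 − (-8.465) = 96.17 cm to the left of lens 2, so d_o2 = +96.17 cm.
Lens 2: 1/d_i2 = 1/f₂ − 1/d_o2 = 1/(39.1) − 1/(96.17) = 0.01518, so d_i2 = 65.9 cm.
The final image is real, 65.9 cm to the right of lens 2 (overall magnification ≈ -0.89).

65.9 cm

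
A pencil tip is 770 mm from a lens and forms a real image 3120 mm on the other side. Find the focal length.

Real image ⇒ d_i = +3120 mm.
1/f = 1/d_o + 1/d_i = 1/(770) + 1/(3120) = 0.001619, so f = 618 mm.
Since f is positive, the lens is converging.

f = 618 mm (converging)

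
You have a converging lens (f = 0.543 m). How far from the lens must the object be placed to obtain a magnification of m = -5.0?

0.652 m

m = −d_i/d_o ⇒ d_i = −m·d_o.
1/f = 1/d_o + 1/d_i = 1/d_o − 1/(m·d_o) = (1 − 1/m)/d_o, so d_o = f(1 − 1/m) = (0.5430)(1 − 1/(-5.0)) = 0.652 m.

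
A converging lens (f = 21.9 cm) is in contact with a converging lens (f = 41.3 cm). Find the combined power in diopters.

P = +6.99 D

P₁ = 1/f₁ = 1/(0.219 m) = +4.566 D; P₂ = 1/f₂ = 1/(0.413 m) = +2.421 D.
For thin lenses in contact, P = P₁ + P₂ = (+4.566) + (+2.421) = +6.99 D.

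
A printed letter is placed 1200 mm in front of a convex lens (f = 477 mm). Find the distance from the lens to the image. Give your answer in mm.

792 mm

Lens equation: 1/s_i = 1/f − 1/s_o = 1/(477.0) − 1/(1200) = 0.002096 − 0.0008333 = 0.001263, so s_i = 792 mm.
The image is real, inverted and reduced, on the far side of the lens.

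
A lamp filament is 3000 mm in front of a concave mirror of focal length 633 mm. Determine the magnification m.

m = -0.267

1/d_i = 1/f − 1/d_o = 1/(633.0) − 1/(3000) = 0.001246, so d_i = 802.3 mm.
m = −d_i/d_o = −(802.3)/(3000) = -0.267.
The image is real, inverted and reduced, in front of the mirror.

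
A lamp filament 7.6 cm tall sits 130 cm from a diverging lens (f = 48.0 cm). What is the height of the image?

For a diverging lens, f = -48.0 cm.
1/d_i = 1/f − 1/d_o = 1/(-48.00) − 1/(130) = -0.02853, so d_i = -35.06 cm.
m = −d_i/d_o = +0.2697.
|h_i| = |m|·h_o = 0.2697 × 7.6 = 2.05 cm. The image is virtual, upright and reduced, on the same side as the object.

2.05 cm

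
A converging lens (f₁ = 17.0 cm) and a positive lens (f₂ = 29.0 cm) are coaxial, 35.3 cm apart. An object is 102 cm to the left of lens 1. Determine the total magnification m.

m = -0.411

Lens 1: 1/d_i1 = 1/(17.0) − 1/(102) = 0.04902, so d_i1 = 20.40 cm; m₁ = −d_i1/d_o1 = -0.2000.
d_o2 = 35.3 − (20.40) = 14.90 cm.
Lens 2: 1/d_i2 = 1/(29.0) − 1/(14.90) = -0.03263, so d_i2 = -30.65 cm; m₂ = −d_i2/d_o2 = +2.057.
m = m₁·m₂ = (-0.2000)(+2.057) = -0.411.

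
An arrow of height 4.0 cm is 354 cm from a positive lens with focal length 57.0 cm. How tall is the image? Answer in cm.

0.768 cm

1/d_i = 1/f − 1/d_o = 1/(57.00) − 1/(354) = 0.01472, so d_i = 67.94 cm.
m = −d_i/d_o = -0.1919.
|h_i| = |m|·h_o = 0.1919 × 4.0 = 0.768 cm. The image is real, inverted and reduced, on the far side of the lens.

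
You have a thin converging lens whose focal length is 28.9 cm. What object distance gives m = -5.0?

34.7 cm

m = −d_i/d_o ⇒ d_i = −m·d_o.
1/f = 1/d_o + 1/d_i = 1/d_o − 1/(m·d_o) = (1 − 1/m)/d_o, so d_o = f(1 − 1/m) = (28.90)(1 − 1/(-5.0)) = 34.7 cm.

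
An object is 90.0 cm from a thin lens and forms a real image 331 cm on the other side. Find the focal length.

f = 70.8 cm (converging)

Real image ⇒ d_i = +331 cm.
1/f = 1/d_o + 1/d_i = 1/(90.0) + 1/(331) = 0.01413, so f = 70.8 cm.
Since f is positive, the thin lens is converging.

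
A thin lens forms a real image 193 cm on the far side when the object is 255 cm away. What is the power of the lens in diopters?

P = +0.910 D

d_i = +193 cm.
1/f = 1/d_o + 1/d_i = 1/(255) + 1/(193) = 0.009103 cm⁻¹.
f = 109.9 cm = 1.099 m, so P = 1/f = +0.910 D.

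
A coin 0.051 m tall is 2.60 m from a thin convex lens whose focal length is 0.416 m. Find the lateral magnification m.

1/d_i = 1/f − 1/d_o = 1/(0.4160) − 1/(2.60) = 2.019, so d_i = 0.4952 m.
m = −d_i/d_o = −(0.4952)/(2.60) = -0.190.
The image is real, inverted and reduced, on the far side of the lens.

m = -0.190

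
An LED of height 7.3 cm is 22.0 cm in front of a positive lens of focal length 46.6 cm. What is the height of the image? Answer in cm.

13.8 cm

1/d_i = 1/f − 1/d_o = 1/(46.60) − 1/(22.0) = -0.02400, so d_i = -41.67 cm.
m = −d_i/d_o = +1.894.
|h_i| = |m|·h_o = 1.894 × 7.3 = 13.8 cm. The image is virtual, upright and enlarged, on the same side as the object.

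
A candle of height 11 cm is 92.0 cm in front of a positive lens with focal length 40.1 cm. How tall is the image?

1/d_i = 1/f − 1/d_o = 1/(40.10) − 1/(92.0) = 0.01407, so d_i = 71.08 cm.
m = −d_i/d_o = -0.7726.
|h_i| = |m|·h_o = 0.7726 × 11 = 8.50 cm. The image is real, inverted and reduced, on the far side of the lens.

8.50 cm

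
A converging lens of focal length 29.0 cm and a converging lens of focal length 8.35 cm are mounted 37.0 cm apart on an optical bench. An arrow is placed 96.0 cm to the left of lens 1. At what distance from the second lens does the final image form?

Lens 1: 1/d_i1 = 1/f₁ − 1/d_o1 = 1/(29.0) − 1/(96.0) = 0.02407, so d_i1 = 41.55 cm.
The intermediate image is 41.55 cm to the right of lens 1, which lies 4.550 cm to the right of lens 2 — a virtual object — so d_o2 = −4.550 cm.
Lens 2: 1/d_i2 = 1/f₂ − 1/d_o2 = 1/(8.35) − 1/(-4.550) = 0.3395, so d_i2 = 2.95 cm.
The final image is real, 2.95 cm to the right of lens 2 (overall magnification ≈ -0.28).

2.95 cm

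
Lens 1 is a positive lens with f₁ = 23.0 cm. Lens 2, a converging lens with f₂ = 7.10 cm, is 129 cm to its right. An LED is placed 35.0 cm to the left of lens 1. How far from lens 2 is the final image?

8.02 cm

Lens 1: 1/d_i1 = 1/f₁ − 1/d_o1 = 1/(23.0) − 1/(35.0) = 0.01491, so d_i1 = 67.08 cm.
The intermediate image is 67.08 cm to the right of lens 1, which is 129 − (67.08) = 61.92 cm to the left of lens 2, so d_o2 = +61.92 cm.
Lens 2: 1/d_i2 = 1/f₂ − 1/d_o2 = 1/(7.10) − 1/(61.92) = 0.1247, so d_i2 = 8.02 cm.
The final image is real, 8.02 cm to the right of lens 2 (overall magnification ≈ 0.25).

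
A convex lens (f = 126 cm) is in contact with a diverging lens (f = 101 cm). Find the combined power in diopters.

P₁ = 1/f₁ = 1/(1.26 m) = +0.7937 D; P₂ = 1/f₂ = 1/(-1.01 m) = -0.9901 D.
For thin lenses in contact, P = P₁ + P₂ = (+0.7937) + (-0.9901) = -0.196 D.

P = -0.196 D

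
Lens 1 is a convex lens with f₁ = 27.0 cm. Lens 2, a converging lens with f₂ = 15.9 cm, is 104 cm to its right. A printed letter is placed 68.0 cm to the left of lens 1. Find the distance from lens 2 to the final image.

21.7 cm

Lens 1: 1/d_i1 = 1/f₁ − 1/d_o1 = 1/(27.0) − 1/(68.0) = 0.02233, so d_i1 = 44.78 cm.
The intermediate image is 44.78 cm to the right of lens 1, which is 104 − (44.78) = 59.22 cm to the left of lens 2, so d_o2 = +59.22 cm.
Lens 2: 1/d_i2 = 1/f₂ − 1/d_o2 = 1/(15.9) − 1/(59.22) = 0.04601, so d_i2 = 21.7 cm.
The final image is real, 21.7 cm to the right of lens 2 (overall magnification ≈ 0.24).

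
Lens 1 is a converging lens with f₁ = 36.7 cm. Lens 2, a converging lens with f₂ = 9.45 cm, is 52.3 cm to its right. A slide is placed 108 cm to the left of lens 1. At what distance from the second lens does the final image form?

Lens 1: 1/d_i1 = 1/f₁ − 1/d_o1 = 1/(36.7) − 1/(108) = 0.01799, so d_i1 = 55.59 cm.
The intermediate image is 55.59 cm to the right of lens 1, which lies 3.290 cm to the right of lens 2 — a virtual object — so d_o2 = −3.290 cm.
Lens 2: 1/d_i2 = 1/f₂ − 1/d_o2 = 1/(9.45) − 1/(-3.290) = 0.4098, so d_i2 = 2.44 cm.
The final image is real, 2.44 cm to the right of lens 2 (overall magnification ≈ -0.38).

2.44 cm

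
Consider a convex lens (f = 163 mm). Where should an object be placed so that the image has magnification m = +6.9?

139 mm

m = −d_i/d_o ⇒ d_i = −m·d_o.
1/f = 1/d_o + 1/d_i = 1/d_o − 1/(m·d_o) = (1 − 1/m)/d_o, so d_o = f(1 − 1/m) = (163.0)(1 − 1/(+6.9)) = 139 mm.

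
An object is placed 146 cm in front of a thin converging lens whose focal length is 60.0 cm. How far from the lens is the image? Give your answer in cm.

102 cm

Lens equation: 1/s_i = 1/f − 1/s_o = 1/(60.00) − 1/(146) = 0.01667 − 0.006849 = 0.009817, so s_i = 102 cm.
The image is real, inverted and reduced, on the far side of the lens.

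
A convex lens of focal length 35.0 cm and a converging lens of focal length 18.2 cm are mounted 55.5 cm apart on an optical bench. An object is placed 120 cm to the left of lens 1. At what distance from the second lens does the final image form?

Lens 1: 1/d_i1 = 1/f₁ − 1/d_o1 = 1/(35.0) − 1/(120) = 0.02024, so d_i1 = 49.41 cm.
The intermediate image is 49.41 cm to the right of lens 1, which is 55.5 − (49.41) = 6.090 cm to the left of lens 2, so d_o2 = +6.090 cm.
Lens 2: 1/d_i2 = 1/f₂ − 1/d_o2 = 1/(18.2) − 1/(6.090) = -0.1093, so d_i2 = -9.15 cm.
The final image is virtual, 9.15 cm to the left of lens 2 (overall magnification ≈ -0.62).

9.15 cm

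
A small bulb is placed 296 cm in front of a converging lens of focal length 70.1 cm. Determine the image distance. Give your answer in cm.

91.9 cm

Lens equation: 1/d_i = 1/f − 1/d_o = 1/(70.10) − 1/(296) = 0.01427 − 0.003378 = 0.01089, so d_i = 91.9 cm.
The image is real, inverted and reduced, on the far side of the lens.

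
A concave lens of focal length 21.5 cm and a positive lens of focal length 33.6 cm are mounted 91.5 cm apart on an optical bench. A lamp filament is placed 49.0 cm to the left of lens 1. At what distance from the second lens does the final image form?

49.1 cm

Lens 1 is diverging, so f₁ = −21.5 cm.
Lens 1: 1/d_i1 = 1/f₁ − 1/d_o1 = 1/(-21.5) − 1/(49.0) = -0.06692, so d_i1 = -14.94 cm.
The intermediate image is 14.94 cm to the left of lens 1 (virtual), which is 91.5 − (-14.94) = 106.4 cm to the left of lens 2, so d_o2 = +106.4 cm.
Lens 2: 1/d_i2 = 1/f₂ − 1/d_o2 = 1/(33.6) − 1/(106.4) = 0.02036, so d_i2 = 49.1 cm.
The final image is real, 49.1 cm to the right of lens 2 (overall magnification ≈ -0.14).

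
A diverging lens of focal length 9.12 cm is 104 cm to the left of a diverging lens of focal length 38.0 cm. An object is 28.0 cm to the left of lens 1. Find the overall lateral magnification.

f₁ = −9.12 cm (diverging).
Lens 1: 1/d_i1 = 1/(-9.12) − 1/(28.0) = -0.1454, so d_i1 = -6.879 cm; m₁ = −d_i1/d_o1 = +0.2457.
d_o2 = 104 − (-6.879) = 110.9 cm.
f₂ = −38.0 cm (diverging).
Lens 2: 1/d_i2 = 1/(-38.0) − 1/(110.9) = -0.03533, so d_i2 = -28.30 cm; m₂ = −d_i2/d_o2 = +0.2552.
m = m₁·m₂ = (+0.2457)(+0.2552) = +0.0627.

m = +0.0627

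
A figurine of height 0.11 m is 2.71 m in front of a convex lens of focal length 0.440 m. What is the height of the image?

1/d_i = 1/f − 1/d_o = 1/(0.4400) − 1/(2.71) = 1.904, so d_i = 0.5253 m.
m = −d_i/d_o = -0.1938.
|h_i| = |m|·h_o = 0.1938 × 0.11 = 0.0213 m. The image is real, inverted and reduced, on the far side of the lens.

0.0213 m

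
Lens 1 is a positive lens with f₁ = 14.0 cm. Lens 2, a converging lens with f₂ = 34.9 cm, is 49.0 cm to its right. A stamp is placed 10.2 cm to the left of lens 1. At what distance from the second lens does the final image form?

58.5 cm

Lens 1: 1/d_i1 = 1/f₁ − 1/d_o1 = 1/(14.0) − 1/(10.2) = -0.02661, so d_i1 = -37.58 cm.
The intermediate image is 37.58 cm to the left of lens 1 (virtual), which is 49.0 − (-37.58) = 86.58 cm to the left of lens 2, so d_o2 = +86.58 cm.
Lens 2: 1/d_i2 = 1/f₂ − 1/d_o2 = 1/(34.9) − 1/(86.58) = 0.01710, so d_i2 = 58.5 cm.
The final image is real, 58.5 cm to the right of lens 2 (overall magnification ≈ -2.5).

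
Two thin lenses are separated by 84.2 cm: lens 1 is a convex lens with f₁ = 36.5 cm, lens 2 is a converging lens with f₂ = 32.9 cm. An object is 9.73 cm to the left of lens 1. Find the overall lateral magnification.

m = -0.695

Lens 1: 1/d_i1 = 1/(36.5) − 1/(9.73) = -0.07538, so d_i1 = -13.27 cm; m₁ = −d_i1/d_o1 = +1.364.
d_o2 = 84.2 − (-13.27) = 97.47 cm.
Lens 2: 1/d_i2 = 1/(32.9) − 1/(97.47) = 0.02014, so d_i2 = 49.66 cm; m₂ = −d_i2/d_o2 = -0.5095.
m = m₁·m₂ = (+1.364)(-0.5095) = -0.695.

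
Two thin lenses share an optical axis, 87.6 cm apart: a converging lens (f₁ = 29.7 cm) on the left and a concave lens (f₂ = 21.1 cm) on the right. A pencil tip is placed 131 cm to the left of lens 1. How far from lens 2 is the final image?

Lens 1: 1/d_i1 = 1/f₁ − 1/d_o1 = 1/(29.7) − 1/(131) = 0.02604, so d_i1 = 38.41 cm.
The intermediate image is 38.41 cm to the right of lens 1, which is 87.6 − (38.41) = 49.19 cm to the left of lens 2, so d_o2 = +49.19 cm.
Lens 2 is diverging, so f₂ = −21.1 cm.
Lens 2: 1/d_i2 = 1/f₂ − 1/d_o2 = 1/(-21.1) − 1/(49.19) = -0.06772, so d_i2 = -14.8 cm.
The final image is virtual, 14.8 cm to the left of lens 2 (overall magnification ≈ -0.088).

14.8 cm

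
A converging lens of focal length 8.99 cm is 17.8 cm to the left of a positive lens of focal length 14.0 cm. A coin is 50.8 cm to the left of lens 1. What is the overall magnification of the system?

m = -0.423

Lens 1: 1/d_i1 = 1/(8.99) − 1/(50.8) = 0.09155, so d_i1 = 10.92 cm; m₁ = −d_i1/d_o1 = -0.2150.
d_o2 = 17.8 − (10.92) = 6.880 cm.
Lens 2: 1/d_i2 = 1/(14.0) − 1/(6.880) = -0.07392, so d_i2 = -13.53 cm; m₂ = −d_i2/d_o2 = +1.966.
m = m₁·m₂ = (-0.2150)(+1.966) = -0.423.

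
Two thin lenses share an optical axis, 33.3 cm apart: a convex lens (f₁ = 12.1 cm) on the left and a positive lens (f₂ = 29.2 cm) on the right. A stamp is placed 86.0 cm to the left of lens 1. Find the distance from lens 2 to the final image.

Lens 1: 1/d_i1 = 1/f₁ − 1/d_o1 = 1/(12.1) − 1/(86.0) = 0.07102, so d_i1 = 14.08 cm.
The intermediate image is 14.08 cm to the right of lens 1, which is 33.3 − (14.08) = 19.22 cm to the left of lens 2, so d_o2 = +19.22 cm.
Lens 2: 1/d_i2 = 1/f₂ − 1/d_o2 = 1/(29.2) − 1/(19.22) = -0.01778, so d_i2 = -56.2 cm.
The final image is virtual, 56.2 cm to the left of lens 2 (overall magnification ≈ -0.48).

56.2 cm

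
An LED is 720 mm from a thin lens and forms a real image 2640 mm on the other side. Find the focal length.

f = 566 mm (converging)

Real image ⇒ d_i = +2640 mm.
1/f = 1/d_o + 1/d_i = 1/(720) + 1/(2640) = 0.001768, so f = 566 mm.
Since f is positive, the thin lens is converging.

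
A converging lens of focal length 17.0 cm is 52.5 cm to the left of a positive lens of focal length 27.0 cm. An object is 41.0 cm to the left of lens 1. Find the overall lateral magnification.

m = -5.40

Lens 1: 1/d_i1 = 1/(17.0) − 1/(41.0) = 0.03443, so d_i1 = 29.04 cm; m₁ = −d_i1/d_o1 = -0.7083.
d_o2 = 52.5 − (29.04) = 23.46 cm.
Lens 2: 1/d_i2 = 1/(27.0) − 1/(23.46) = -0.005589, so d_i2 = -178.9 cm; m₂ = −d_i2/d_o2 = +7.627.
m = m₁·m₂ = (-0.7083)(+7.627) = -5.40.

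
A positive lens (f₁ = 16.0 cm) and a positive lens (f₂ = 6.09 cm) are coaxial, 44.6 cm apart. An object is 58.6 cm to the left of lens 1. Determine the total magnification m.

Lens 1: 1/d_i1 = 1/(16.0) − 1/(58.6) = 0.04544, so d_i1 = 22.01 cm; m₁ = −d_i1/d_o1 = -0.3756.
d_o2 = 44.6 − (22.01) = 22.59 cm.
Lens 2: 1/d_i2 = 1/(6.09) − 1/(22.59) = 0.1199, so d_i2 = 8.338 cm; m₂ = −d_i2/d_o2 = -0.3691.
m = m₁·m₂ = (-0.3756)(-0.3691) = +0.139.

m = +0.139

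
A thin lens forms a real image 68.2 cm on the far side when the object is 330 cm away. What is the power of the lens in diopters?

P = +1.77 D

d_i = +68.2 cm.
1/f = 1/d_o + 1/d_i = 1/(330) + 1/(68.2) = 0.01769 cm⁻¹.
f = 56.52 cm = 0.5652 m, so P = 1/f = +1.77 D.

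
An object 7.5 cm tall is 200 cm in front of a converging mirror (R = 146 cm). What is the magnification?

f = R/2 = 146/2 = 73.00 cm.
1/d_i = 1/f − 1/d_o = 1/(73.00) − 1/(200) = 0.008699, so d_i = 115.0 cm.
m = −d_i/d_o = −(115.0)/(200) = -0.575.
The image is real, inverted and reduced, in front of the mirror.

m = -0.575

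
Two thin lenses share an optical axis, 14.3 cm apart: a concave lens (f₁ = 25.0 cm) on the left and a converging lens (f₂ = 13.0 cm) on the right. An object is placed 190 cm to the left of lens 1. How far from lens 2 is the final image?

20.2 cm

Lens 1 is diverging, so f₁ = −25.0 cm.
Lens 1: 1/d_i1 = 1/f₁ − 1/d_o1 = 1/(-25.0) − 1/(190) = -0.04526, so d_i1 = -22.09 cm.
The intermediate image is 22.09 cm to the left of lens 1 (virtual), which is 14.3 − (-22.09) = 36.39 cm to the left of lens 2, so d_o2 = +36.39 cm.
Lens 2: 1/d_i2 = 1/f₂ − 1/d_o2 = 1/(13.0) − 1/(36.39) = 0.04944, so d_i2 = 20.2 cm.
The final image is real, 20.2 cm to the right of lens 2 (overall magnification ≈ -0.065).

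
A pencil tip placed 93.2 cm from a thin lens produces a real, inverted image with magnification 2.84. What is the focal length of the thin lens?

m = −d_i/d_o ⇒ d_i = −m·d_o = −(-2.84)·(93.2) = 264.7 cm.
1/f = 1/d_o + 1/d_i = 1/(93.2) + 1/(264.7) = 0.01451, so f = 68.9 cm.
Since f is positive, the thin lens is converging.

f = 68.9 cm (converging)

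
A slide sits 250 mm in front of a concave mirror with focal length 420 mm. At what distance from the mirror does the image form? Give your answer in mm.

Mirror equation: 1/v = 1/f − 1/u = 1/(420.0) − 1/(250) = 0.002381 − 0.004000 = -0.001619, so v = -618 mm.
The image is virtual, upright and enlarged, behind the mirror.

618 mm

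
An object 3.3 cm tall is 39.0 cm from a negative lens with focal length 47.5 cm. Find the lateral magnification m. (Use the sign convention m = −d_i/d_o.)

m = +0.549

For a negative lens, f = -47.5 cm.
1/d_i = 1/f − 1/d_o = 1/(-47.50) − 1/(39.0) = -0.04669, so d_i = -21.42 cm.
m = −d_i/d_o = −(-21.42)/(39.0) = +0.549.
The image is virtual, upright and reduced, on the same side as the object.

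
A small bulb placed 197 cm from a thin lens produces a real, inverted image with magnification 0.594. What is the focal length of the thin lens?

f = 73.4 cm (converging)

m = −d_i/d_o ⇒ d_i = −m·d_o = −(-0.594)·(197) = 117.0 cm.
1/f = 1/d_o + 1/d_i = 1/(197) + 1/(117.0) = 0.01362, so f = 73.4 cm.
Since f is positive, the thin lens is converging.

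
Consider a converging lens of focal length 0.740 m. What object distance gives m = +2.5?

m = −d_i/d_o ⇒ d_i = −m·d_o.
1/f = 1/d_o + 1/d_i = 1/d_o − 1/(m·d_o) = (1 − 1/m)/d_o, so d_o = f(1 − 1/m) = (0.7400)(1 − 1/(+2.5)) = 0.444 m.

0.444 m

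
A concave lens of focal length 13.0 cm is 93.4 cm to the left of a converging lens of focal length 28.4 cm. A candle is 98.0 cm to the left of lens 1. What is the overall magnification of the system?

f₁ = −13.0 cm (diverging).
Lens 1: 1/d_i1 = 1/(-13.0) − 1/(98.0) = -0.08713, so d_i1 = -11.48 cm; m₁ = −d_i1/d_o1 = +0.1171.
d_o2 = 93.4 − (-11.48) = 104.9 cm.
Lens 2: 1/d_i2 = 1/(28.4) − 1/(104.9) = 0.02568, so d_i2 = 38.94 cm; m₂ = −d_i2/d_o2 = -0.3712.
m = m₁·m₂ = (+0.1171)(-0.3712) = -0.0435.

m = -0.0435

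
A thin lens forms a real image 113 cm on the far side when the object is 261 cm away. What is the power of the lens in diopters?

d_i = +113 cm.
1/f = 1/d_o + 1/d_i = 1/(261) + 1/(113) = 0.01268 cm⁻¹.
f = 78.86 cm = 0.7886 m, so P = 1/f = +1.27 D.

P = +1.27 D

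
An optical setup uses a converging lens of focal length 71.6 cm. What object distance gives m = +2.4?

m = −d_i/d_o ⇒ d_i = −m·d_o.
1/f = 1/d_o + 1/d_i = 1/d_o − 1/(m·d_o) = (1 − 1/m)/d_o, so d_o = f(1 − 1/m) = (71.60)(1 − 1/(+2.4)) = 41.8 cm.

41.8 cm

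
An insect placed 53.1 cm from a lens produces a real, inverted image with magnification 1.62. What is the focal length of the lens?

f = 32.8 cm (converging)

m = −d_i/d_o ⇒ d_i = −m·d_o = −(-1.62)·(53.1) = 86.02 cm.
1/f = 1/d_o + 1/d_i = 1/(53.1) + 1/(86.02) = 0.03046, so f = 32.8 cm.
Since f is positive, the lens is converging.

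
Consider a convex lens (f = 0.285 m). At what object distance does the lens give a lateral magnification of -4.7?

m = −d_i/d_o ⇒ d_i = −m·d_o.
1/f = 1/d_o + 1/d_i = 1/d_o − 1/(m·d_o) = (1 − 1/m)/d_o, so d_o = f(1 − 1/m) = (0.2850)(1 − 1/(-4.7)) = 0.346 m.

0.346 m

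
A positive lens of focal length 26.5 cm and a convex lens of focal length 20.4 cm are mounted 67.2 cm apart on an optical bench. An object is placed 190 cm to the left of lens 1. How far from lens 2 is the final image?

Lens 1: 1/d_i1 = 1/f₁ − 1/d_o1 = 1/(26.5) − 1/(190) = 0.03247, so d_i1 = 30.80 cm.
The intermediate image is 30.80 cm to the right of lens 1, which is 67.2 − (30.80) = 36.40 cm to the left of lens 2, so d_o2 = +36.40 cm.
Lens 2: 1/d_i2 = 1/f₂ − 1/d_o2 = 1/(20.4) − 1/(36.40) = 0.02155, so d_i2 = 46.4 cm.
The final image is real, 46.4 cm to the right of lens 2 (overall magnification ≈ 0.21).

46.4 cm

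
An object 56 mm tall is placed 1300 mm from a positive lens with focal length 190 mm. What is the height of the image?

1/d_i = 1/f − 1/d_o = 1/(190.0) − 1/(1300) = 0.004494, so d_i = 222.5 mm.
m = −d_i/d_o = -0.1712.
|h_i| = |m|·h_o = 0.1712 × 56 = 9.59 mm. The image is real, inverted and reduced, on the far side of the lens.

9.59 mm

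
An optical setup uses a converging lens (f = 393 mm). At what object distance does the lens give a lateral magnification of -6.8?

451 mm

m = −d_i/d_o ⇒ d_i = −m·d_o.
1/f = 1/d_o + 1/d_i = 1/d_o − 1/(m·d_o) = (1 − 1/m)/d_o, so d_o = f(1 − 1/m) = (393.0)(1 − 1/(-6.8)) = 451 mm.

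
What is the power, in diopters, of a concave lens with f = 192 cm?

For a concave lens, f = −192 cm.
f = -192 cm = -1.92 m.
P = 1/f = 1/(-1.92 m) = -0.521 D.

P = -0.521 D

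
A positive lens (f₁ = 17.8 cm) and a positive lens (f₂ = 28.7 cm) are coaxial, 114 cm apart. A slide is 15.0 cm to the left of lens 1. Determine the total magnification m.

Lens 1: 1/d_i1 = 1/(17.8) − 1/(15.0) = -0.01049, so d_i1 = -95.36 cm; m₁ = −d_i1/d_o1 = +6.357.
d_o2 = 114 − (-95.36) = 209.4 cm.
Lens 2: 1/d_i2 = 1/(28.7) − 1/(209.4) = 0.03007, so d_i2 = 33.26 cm; m₂ = −d_i2/d_o2 = -0.1588.
m = m₁·m₂ = (+6.357)(-0.1588) = -1.01.

m = -1.01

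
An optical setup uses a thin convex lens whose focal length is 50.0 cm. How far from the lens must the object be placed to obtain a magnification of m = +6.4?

m = −d_i/d_o ⇒ d_i = −m·d_o.
1/f = 1/d_o + 1/d_i = 1/d_o − 1/(m·d_o) = (1 − 1/m)/d_o, so d_o = f(1 − 1/m) = (50.00)(1 − 1/(+6.4)) = 42.2 cm.

42.2 cm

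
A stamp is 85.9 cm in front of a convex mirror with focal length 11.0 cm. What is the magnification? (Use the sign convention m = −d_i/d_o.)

For a convex mirror, f = -11.0 cm.
1/d_i = 1/f − 1/d_o = 1/(-11.00) − 1/(85.9) = -0.1026, so d_i = -9.751 cm.
m = −d_i/d_o = −(-9.751)/(85.9) = +0.114.
The image is virtual, upright and reduced, behind the mirror.

m = +0.114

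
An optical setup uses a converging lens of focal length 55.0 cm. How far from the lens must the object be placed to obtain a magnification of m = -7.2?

m = −d_i/d_o ⇒ d_i = −m·d_o.
1/f = 1/d_o + 1/d_i = 1/d_o − 1/(m·d_o) = (1 − 1/m)/d_o, so d_o = f(1 − 1/m) = (55.00)(1 − 1/(-7.2)) = 62.6 cm.

62.6 cm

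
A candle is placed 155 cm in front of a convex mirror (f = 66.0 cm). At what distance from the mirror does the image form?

For a convex mirror, f = -66.0 cm.
Mirror equation: 1/v = 1/f − 1/u = 1/(-66.00) − 1/(155) = -0.01515 − 0.006452 = -0.02160, so v = -46.3 cm.
The image is virtual, upright and reduced, behind the mirror.

46.3 cm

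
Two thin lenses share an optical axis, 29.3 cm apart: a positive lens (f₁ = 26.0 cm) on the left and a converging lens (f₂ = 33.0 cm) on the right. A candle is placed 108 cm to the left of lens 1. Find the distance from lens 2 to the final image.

Lens 1: 1/d_i1 = 1/f₁ − 1/d_o1 = 1/(26.0) − 1/(108) = 0.02920, so d_i1 = 34.24 cm.
The intermediate image is 34.24 cm to the right of lens 1, which lies 4.940 cm to the right of lens 2 — a virtual object — so d_o2 = −4.940 cm.
Lens 2: 1/d_i2 = 1/f₂ − 1/d_o2 = 1/(33.0) − 1/(-4.940) = 0.2327, so d_i2 = 4.30 cm.
The final image is real, 4.30 cm to the right of lens 2 (overall magnification ≈ -0.28).

4.30 cm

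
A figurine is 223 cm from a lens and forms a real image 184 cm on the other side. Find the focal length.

f = 101 cm (converging)

Real image ⇒ d_i = +184 cm.
1/f = 1/d_o + 1/d_i = 1/(223) + 1/(184) = 0.009919, so f = 101 cm.
Since f is positive, the lens is converging.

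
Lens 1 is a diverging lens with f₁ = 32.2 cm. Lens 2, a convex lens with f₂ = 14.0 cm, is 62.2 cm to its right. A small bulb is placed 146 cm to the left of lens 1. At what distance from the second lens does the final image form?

16.6 cm

Lens 1 is diverging, so f₁ = −32.2 cm.
Lens 1: 1/d_i1 = 1/f₁ − 1/d_o1 = 1/(-32.2) − 1/(146) = -0.03791, so d_i1 = -26.38 cm.
The intermediate image is 26.38 cm to the left of lens 1 (virtual), which is 62.2 − (-26.38) = 88.58 cm to the left of lens 2, so d_o2 = +88.58 cm.
Lens 2: 1/d_i2 = 1/f₂ − 1/d_o2 = 1/(14.0) − 1/(88.58) = 0.06014, so d_i2 = 16.6 cm.
The final image is real, 16.6 cm to the right of lens 2 (overall magnification ≈ -0.034).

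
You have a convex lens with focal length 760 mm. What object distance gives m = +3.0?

m = −d_i/d_o ⇒ d_i = −m·d_o.
1/f = 1/d_o + 1/d_i = 1/d_o − 1/(m·d_o) = (1 − 1/m)/d_o, so d_o = f(1 − 1/m) = (760.0)(1 − 1/(+3.0)) = 507 mm.

507 mm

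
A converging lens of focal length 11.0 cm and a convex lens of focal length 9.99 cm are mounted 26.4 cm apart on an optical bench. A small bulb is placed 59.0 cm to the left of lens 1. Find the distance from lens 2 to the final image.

44.5 cm

Lens 1: 1/d_i1 = 1/f₁ − 1/d_o1 = 1/(11.0) − 1/(59.0) = 0.07396, so d_i1 = 13.52 cm.
The intermediate image is 13.52 cm to the right of lens 1, which is 26.4 − (13.52) = 12.88 cm to the left of lens 2, so d_o2 = +12.88 cm.
Lens 2: 1/d_i2 = 1/f₂ − 1/d_o2 = 1/(9.99) − 1/(12.88) = 0.02246, so d_i2 = 44.5 cm.
The final image is real, 44.5 cm to the right of lens 2 (overall magnification ≈ 0.79).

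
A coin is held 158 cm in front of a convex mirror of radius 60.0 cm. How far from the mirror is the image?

25.2 cm

f = R/2 = 60.0/2 = 30.00 cm; for a convex mirror, f = -30.00 cm.
Mirror equation: 1/q = 1/f − 1/p = 1/(-30.00) − 1/(158) = -0.03333 − 0.006329 = -0.03966, so q = -25.2 cm.
The image is virtual, upright and reduced, behind the mirror.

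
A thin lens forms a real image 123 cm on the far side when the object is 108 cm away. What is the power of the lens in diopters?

P = +1.74 D

d_i = +123 cm.
1/f = 1/d_o + 1/d_i = 1/(108) + 1/(123) = 0.01739 cm⁻¹.
f = 57.51 cm = 0.5751 m, so P = 1/f = +1.74 D.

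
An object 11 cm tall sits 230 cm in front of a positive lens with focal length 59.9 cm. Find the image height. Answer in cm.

1/d_i = 1/f − 1/d_o = 1/(59.90) − 1/(230) = 0.01235, so d_i = 80.99 cm.
m = −d_i/d_o = -0.3521.
|h_i| = |m|·h_o = 0.3521 × 11 = 3.87 cm. The image is real, inverted and reduced, on the far side of the lens.

3.87 cm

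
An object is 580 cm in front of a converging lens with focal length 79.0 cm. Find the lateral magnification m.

1/d_i = 1/f − 1/d_o = 1/(79.00) − 1/(580) = 0.01093, so d_i = 91.46 cm.
m = −d_i/d_o = −(91.46)/(580) = -0.158.
The image is real, inverted and reduced, on the far side of the lens.

m = -0.158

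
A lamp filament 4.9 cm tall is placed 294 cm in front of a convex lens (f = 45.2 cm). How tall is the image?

1/d_i = 1/f − 1/d_o = 1/(45.20) − 1/(294) = 0.01872, so d_i = 53.41 cm.
m = −d_i/d_o = -0.1817.
|h_i| = |m|·h_o = 0.1817 × 4.9 = 0.890 cm. The image is real, inverted and reduced, on the far side of the lens.

0.890 cm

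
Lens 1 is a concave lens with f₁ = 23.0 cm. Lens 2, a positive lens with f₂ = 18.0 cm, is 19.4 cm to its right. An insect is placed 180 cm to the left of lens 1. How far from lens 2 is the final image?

Lens 1 is diverging, so f₁ = −23.0 cm.
Lens 1: 1/d_i1 = 1/f₁ − 1/d_o1 = 1/(-23.0) − 1/(180) = -0.04903, so d_i1 = -20.39 cm.
The intermediate image is 20.39 cm to the left of lens 1 (virtual), which is 19.4 − (-20.39) = 39.79 cm to the left of lens 2, so d_o2 = +39.79 cm.
Lens 2: 1/d_i2 = 1/f₂ − 1/d_o2 = 1/(18.0) − 1/(39.79) = 0.03042, so d_i2 = 32.9 cm.
The final image is real, 32.9 cm to the right of lens 2 (overall magnification ≈ -0.094).

32.9 cm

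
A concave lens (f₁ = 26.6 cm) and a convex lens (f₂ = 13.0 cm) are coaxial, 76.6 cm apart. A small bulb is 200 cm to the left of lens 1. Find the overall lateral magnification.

m = -0.0175

f₁ = −26.6 cm (diverging).
Lens 1: 1/d_i1 = 1/(-26.6) − 1/(200) = -0.04259, so d_i1 = -23.48 cm; m₁ = −d_i1/d_o1 = +0.1174.
d_o2 = 76.6 − (-23.48) = 100.1 cm.
Lens 2: 1/d_i2 = 1/(13.0) − 1/(100.1) = 0.06693, so d_i2 = 14.94 cm; m₂ = −d_i2/d_o2 = -0.1493.
m = m₁·m₂ = (+0.1174)(-0.1493) = -0.0175.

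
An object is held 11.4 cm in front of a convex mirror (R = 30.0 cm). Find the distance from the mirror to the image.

f = R/2 = 30.0/2 = 15.00 cm; for a convex mirror, f = -15.00 cm.
Mirror equation: 1/q = 1/f − 1/p = 1/(-15.00) − 1/(11.4) = -0.06667 − 0.08772 = -0.1544, so q = -6.48 cm.
The image is virtual, upright and reduced, behind the mirror.

6.48 cm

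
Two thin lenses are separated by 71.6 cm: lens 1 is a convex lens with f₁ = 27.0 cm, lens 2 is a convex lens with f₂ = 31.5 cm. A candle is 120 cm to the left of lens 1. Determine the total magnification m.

m = +1.74

Lens 1: 1/d_i1 = 1/(27.0) − 1/(120) = 0.02870, so d_i1 = 34.84 cm; m₁ = −d_i1/d_o1 = -0.2903.
d_o2 = 71.6 − (34.84) = 36.76 cm.
Lens 2: 1/d_i2 = 1/(31.5) − 1/(36.76) = 0.004543, so d_i2 = 220.1 cm; m₂ = −d_i2/d_o2 = -5.989.
m = m₁·m₂ = (-0.2903)(-5.989) = +1.74.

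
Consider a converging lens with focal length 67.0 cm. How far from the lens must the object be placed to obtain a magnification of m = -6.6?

m = −d_i/d_o ⇒ d_i = −m·d_o.
1/f = 1/d_o + 1/d_i = 1/d_o − 1/(m·d_o) = (1 − 1/m)/d_o, so d_o = f(1 − 1/m) = (67.00)(1 − 1/(-6.6)) = 77.2 cm.

77.2 cm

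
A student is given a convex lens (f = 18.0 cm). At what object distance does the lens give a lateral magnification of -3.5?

23.1 cm

m = −d_i/d_o ⇒ d_i = −m·d_o.
1/f = 1/d_o + 1/d_i = 1/d_o − 1/(m·d_o) = (1 − 1/m)/d_o, so d_o = f(1 − 1/m) = (18.00)(1 − 1/(-3.5)) = 23.1 cm.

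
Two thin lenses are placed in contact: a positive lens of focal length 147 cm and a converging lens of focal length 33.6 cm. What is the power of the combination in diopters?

P = +3.66 D

P₁ = 1/f₁ = 1/(1.47 m) = +0.6803 D; P₂ = 1/f₂ = 1/(0.336 m) = +2.976 D.
For thin lenses in contact, P = P₁ + P₂ = (+0.6803) + (+2.976) = +3.66 D.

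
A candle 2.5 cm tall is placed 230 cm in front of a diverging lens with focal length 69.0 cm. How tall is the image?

For a diverging lens, f = -69.0 cm.
1/d_i = 1/f − 1/d_o = 1/(-69.00) − 1/(230) = -0.01884, so d_i = -53.08 cm.
m = −d_i/d_o = +0.2308.
|h_i| = |m|·h_o = 0.2308 × 2.5 = 0.577 cm. The image is virtual, upright and reduced, on the same side as the object.

0.577 cm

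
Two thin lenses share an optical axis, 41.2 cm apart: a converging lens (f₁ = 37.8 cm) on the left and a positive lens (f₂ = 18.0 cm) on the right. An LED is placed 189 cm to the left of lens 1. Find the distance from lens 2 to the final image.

Lens 1: 1/d_i1 = 1/f₁ − 1/d_o1 = 1/(37.8) − 1/(189) = 0.02116, so d_i1 = 47.25 cm.
The intermediate image is 47.25 cm to the right of lens 1, which lies 6.050 cm to the right of lens 2 — a virtual object — so d_o2 = −6.050 cm.
Lens 2: 1/d_i2 = 1/f₂ − 1/d_o2 = 1/(18.0) − 1/(-6.050) = 0.2208, so d_i2 = 4.53 cm.
The final image is real, 4.53 cm to the right of lens 2 (overall magnification ≈ -0.19).

4.53 cm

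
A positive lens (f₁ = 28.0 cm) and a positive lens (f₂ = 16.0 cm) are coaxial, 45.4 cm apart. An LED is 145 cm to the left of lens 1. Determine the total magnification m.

m = -0.722

Lens 1: 1/d_i1 = 1/(28.0) − 1/(145) = 0.02882, so d_i1 = 34.70 cm; m₁ = −d_i1/d_o1 = -0.2393.
d_o2 = 45.4 − (34.70) = 10.70 cm.
Lens 2: 1/d_i2 = 1/(16.0) − 1/(10.70) = -0.03096, so d_i2 = -32.30 cm; m₂ = −d_i2/d_o2 = +3.019.
m = m₁·m₂ = (-0.2393)(+3.019) = -0.722.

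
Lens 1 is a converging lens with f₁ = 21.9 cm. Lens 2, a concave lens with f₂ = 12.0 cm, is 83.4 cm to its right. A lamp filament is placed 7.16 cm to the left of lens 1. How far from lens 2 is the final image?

10.6 cm

Lens 1: 1/d_i1 = 1/f₁ − 1/d_o1 = 1/(21.9) − 1/(7.16) = -0.09400, so d_i1 = -10.64 cm.
The intermediate image is 10.64 cm to the left of lens 1 (virtual), which is 83.4 − (-10.64) = 94.04 cm to the left of lens 2, so d_o2 = +94.04 cm.
Lens 2 is diverging, so f₂ = −12.0 cm.
Lens 2: 1/d_i2 = 1/f₂ − 1/d_o2 = 1/(-12.0) − 1/(94.04) = -0.09397, so d_i2 = -10.6 cm.
The final image is virtual, 10.6 cm to the left of lens 2 (overall magnification ≈ 0.17).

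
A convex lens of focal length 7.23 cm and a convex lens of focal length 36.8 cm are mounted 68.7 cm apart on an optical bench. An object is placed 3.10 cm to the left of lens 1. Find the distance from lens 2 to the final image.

Lens 1: 1/d_i1 = 1/f₁ − 1/d_o1 = 1/(7.23) − 1/(3.10) = -0.1843, so d_i1 = -5.427 cm.
The intermediate image is 5.427 cm to the left of lens 1 (virtual), which is 68.7 − (-5.427) = 74.13 cm to the left of lens 2, so d_o2 = +74.13 cm.
Lens 2: 1/d_i2 = 1/f₂ − 1/d_o2 = 1/(36.8) − 1/(74.13) = 0.01368, so d_i2 = 73.1 cm.
The final image is real, 73.1 cm to the right of lens 2 (overall magnification ≈ -1.7).

73.1 cm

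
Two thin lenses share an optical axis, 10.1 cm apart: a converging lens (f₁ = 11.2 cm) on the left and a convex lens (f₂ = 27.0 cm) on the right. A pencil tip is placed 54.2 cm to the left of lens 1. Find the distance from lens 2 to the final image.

Lens 1: 1/d_i1 = 1/f₁ − 1/d_o1 = 1/(11.2) − 1/(54.2) = 0.07084, so d_i1 = 14.12 cm.
The intermediate image is 14.12 cm to the right of lens 1, which lies 4.020 cm to the right of lens 2 — a virtual object — so d_o2 = −4.020 cm.
Lens 2: 1/d_i2 = 1/f₂ − 1/d_o2 = 1/(27.0) − 1/(-4.020) = 0.2858, so d_i2 = 3.50 cm.
The final image is real, 3.50 cm to the right of lens 2 (overall magnification ≈ -0.23).

3.50 cm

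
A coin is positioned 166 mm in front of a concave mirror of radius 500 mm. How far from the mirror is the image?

494 mm

f = R/2 = 500/2 = 250.0 mm.
Mirror equation: 1/v = 1/f − 1/u = 1/(250.0) − 1/(166) = 0.004000 − 0.006024 = -0.002024, so v = -494 mm.
The image is virtual, upright and enlarged, behind the mirror.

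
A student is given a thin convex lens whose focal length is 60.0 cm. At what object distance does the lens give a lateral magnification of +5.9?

49.8 cm

m = −d_i/d_o ⇒ d_i = −m·d_o.
1/f = 1/d_o + 1/d_i = 1/d_o − 1/(m·d_o) = (1 − 1/m)/d_o, so d_o = f(1 − 1/m) = (60.00)(1 − 1/(+5.9)) = 49.8 cm.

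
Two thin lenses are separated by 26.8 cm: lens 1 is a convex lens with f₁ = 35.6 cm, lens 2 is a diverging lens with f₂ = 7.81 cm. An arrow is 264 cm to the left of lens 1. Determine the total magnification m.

Lens 1: 1/d_i1 = 1/(35.6) − 1/(264) = 0.02430, so d_i1 = 41.15 cm; m₁ = −d_i1/d_o1 = -0.1559.
d_o2 = 26.8 − (41.15) = -14.35 cm (virtual object).
f₂ = −7.81 cm (diverging).
Lens 2: 1/d_i2 = 1/(-7.81) − 1/(-14.35) = -0.05835, so d_i2 = -17.14 cm; m₂ = −d_i2/d_o2 = -1.194.
m = m₁·m₂ = (-0.1559)(-1.194) = +0.186.

m = +0.186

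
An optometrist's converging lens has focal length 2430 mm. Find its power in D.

f = 243 cm = 2.43 m.
P = 1/f = 1/(2.43 m) = +0.412 D.

P = +0.412 D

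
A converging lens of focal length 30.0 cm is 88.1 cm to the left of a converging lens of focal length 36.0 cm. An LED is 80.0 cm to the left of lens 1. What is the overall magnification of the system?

m = +5.27

Lens 1: 1/d_i1 = 1/(30.0) − 1/(80.0) = 0.02083, so d_i1 = 48.00 cm; m₁ = −d_i1/d_o1 = -0.6000.
d_o2 = 88.1 − (48.00) = 40.10 cm.
Lens 2: 1/d_i2 = 1/(36.0) − 1/(40.10) = 0.002840, so d_i2 = 352.1 cm; m₂ = −d_i2/d_o2 = -8.780.
m = m₁·m₂ = (-0.6000)(-8.780) = +5.27.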